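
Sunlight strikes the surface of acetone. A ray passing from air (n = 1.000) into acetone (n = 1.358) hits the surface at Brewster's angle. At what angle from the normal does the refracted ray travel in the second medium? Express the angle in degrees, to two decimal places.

First find Brewster's angle: tan θ_B = 1.358/1.000 = 1.3580, giving θ_B = 53.63°.
Since θ_B + θ_t = 90° at Brewster incidence, θ_t = 90° − 53.63° = 36.37°.

θ_t ≈ 36.37°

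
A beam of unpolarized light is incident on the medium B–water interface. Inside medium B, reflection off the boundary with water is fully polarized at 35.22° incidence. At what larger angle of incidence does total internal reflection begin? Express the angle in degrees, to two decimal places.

θ_c ≈ 44.91°

tan θ_B = n₂/n₁ = tan 35.22° = 0.7059.
Total internal reflection: sin θ_c = n₂/n₁ = 0.7059.
θ_c = arcsin(0.7059) = 44.91°.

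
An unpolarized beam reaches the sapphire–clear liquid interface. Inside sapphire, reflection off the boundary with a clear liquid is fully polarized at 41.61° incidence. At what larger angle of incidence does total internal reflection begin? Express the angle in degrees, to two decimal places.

θ_c ≈ 62.64°

From Brewster, n₂/n₁ = tan θ_B = tan 41.61° = 0.8882.
Then sin θ_c = n₂/n₁ = 0.8882, so θ_c = arcsin 0.8882 = 62.64°.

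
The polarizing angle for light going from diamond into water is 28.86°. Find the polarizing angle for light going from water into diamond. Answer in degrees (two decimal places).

θ_B' ≈ 61.14°

tan θ_B' = n₁/n₂ = 1/tan θ_B, so θ_B' = 90° − θ_B.
θ_B' = 90° − 28.86° = 61.14°.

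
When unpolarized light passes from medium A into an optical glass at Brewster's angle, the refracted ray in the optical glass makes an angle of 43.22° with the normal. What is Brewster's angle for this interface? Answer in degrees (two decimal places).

θ_B ≈ 46.78°

Since the reflected and refracted rays are at right angles at the polarizing angle, θ_B + θ_t = 90°.
θ_B = 90° − 43.22° = 46.78°.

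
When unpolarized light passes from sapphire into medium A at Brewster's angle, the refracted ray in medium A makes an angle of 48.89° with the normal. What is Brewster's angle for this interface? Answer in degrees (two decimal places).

θ_B ≈ 41.11°

At Brewster's angle the reflected and refracted rays are perpendicular, so θ_B + θ_t = 90°.
θ_B = 90° − 48.89° = 41.11°.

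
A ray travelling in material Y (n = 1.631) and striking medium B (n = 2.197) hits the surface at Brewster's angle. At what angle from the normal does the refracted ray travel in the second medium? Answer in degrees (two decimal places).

θ_t ≈ 36.59°

tan θ_B = n₂/n₁ = 2.197/1.631 = 1.3470, so θ_B = 53.41°.
Since θ_B + θ_t = 90° at Brewster incidence, θ_t = 90° − 53.41° = 36.59°.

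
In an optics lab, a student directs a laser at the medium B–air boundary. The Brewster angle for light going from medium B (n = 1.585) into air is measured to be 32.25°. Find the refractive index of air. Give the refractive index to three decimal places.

At the Brewster angle, tan θ_B = n₂/n₁ with n₁ on the incident side (medium B) and n₂ on the transmitted side (air).
n₂ = n₁ tan θ_B = 1.585 × tan 32.25° = 1.000.

n ≈ 1.000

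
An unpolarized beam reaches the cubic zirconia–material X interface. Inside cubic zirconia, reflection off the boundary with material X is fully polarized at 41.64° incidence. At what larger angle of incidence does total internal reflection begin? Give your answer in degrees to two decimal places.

θ_c ≈ 62.76°

tan θ_B = n₂/n₁ = tan 41.64° = 0.8891.
Total internal reflection: sin θ_c = n₂/n₁ = 0.8891.
θ_c = arcsin(0.8891) = 62.76°.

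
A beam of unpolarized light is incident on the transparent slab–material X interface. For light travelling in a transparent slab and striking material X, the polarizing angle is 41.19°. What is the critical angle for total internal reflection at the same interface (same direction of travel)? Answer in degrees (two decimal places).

From Brewster, n₂/n₁ = tan θ_B = tan 41.19° = 0.8751.
Then sin θ_c = n₂/n₁ = 0.8751, so θ_c = arcsin 0.8751 = 61.06°.

θ_c ≈ 61.06°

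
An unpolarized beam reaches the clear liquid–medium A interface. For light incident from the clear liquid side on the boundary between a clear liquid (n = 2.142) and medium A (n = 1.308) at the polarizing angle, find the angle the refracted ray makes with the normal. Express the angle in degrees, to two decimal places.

θ_t ≈ 58.59°

tan θ_B = n₂/n₁ = 1.308/2.142 = 0.6106, so θ_B = 31.41°.
The refracted ray is perpendicular to the reflected ray, so θ_t = 90° − θ_B = 58.59°.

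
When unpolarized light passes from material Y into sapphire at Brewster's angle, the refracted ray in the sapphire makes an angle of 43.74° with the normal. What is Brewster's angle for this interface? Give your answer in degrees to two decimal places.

θ_B ≈ 46.26°

Since the reflected and refracted rays are at right angles at the polarizing angle, θ_B + θ_t = 90°.
θ_B = 90° − 43.74° = 46.26°.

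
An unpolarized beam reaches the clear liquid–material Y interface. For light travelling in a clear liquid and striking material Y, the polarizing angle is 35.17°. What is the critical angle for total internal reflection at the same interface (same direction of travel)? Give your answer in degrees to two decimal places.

θ_c ≈ 44.80°

n₂/n₁ = tan 35.17° = 0.7046; the critical angle satisfies sin θ_c = n₂/n₁.
θ_c = arcsin(0.7046) = 44.80°.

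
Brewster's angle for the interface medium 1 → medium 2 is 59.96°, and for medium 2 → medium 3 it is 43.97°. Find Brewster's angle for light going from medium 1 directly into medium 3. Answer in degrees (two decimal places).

θ_B ≈ 59.06°

n₂/n₁ = tan 59.96° = 1.7293 and n₃/n₂ = tan 43.97° = 0.9647.
Multiplying, n₃/n₁ = 1.7293 × 0.9647 = 1.6682, and θ_B(1→3) = arctan 1.6682 = 59.06°.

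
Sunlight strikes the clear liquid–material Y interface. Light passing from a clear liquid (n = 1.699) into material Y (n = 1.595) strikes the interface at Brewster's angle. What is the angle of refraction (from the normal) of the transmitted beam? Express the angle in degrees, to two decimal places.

θ_t ≈ 46.81°

First find Brewster's angle: tan θ_B = 1.595/1.699 = 0.9388, giving θ_B = 43.19°.
The refracted ray is perpendicular to the reflected ray, so θ_t = 90° − θ_B = 46.81°.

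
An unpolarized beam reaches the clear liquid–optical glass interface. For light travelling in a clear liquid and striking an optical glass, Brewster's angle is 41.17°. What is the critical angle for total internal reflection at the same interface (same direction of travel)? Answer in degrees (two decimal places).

tan θ_B = n₂/n₁ = tan 41.17° = 0.8745.
Total internal reflection: sin θ_c = n₂/n₁ = 0.8745.
θ_c = arcsin(0.8745) = 60.99°.

θ_c ≈ 60.99°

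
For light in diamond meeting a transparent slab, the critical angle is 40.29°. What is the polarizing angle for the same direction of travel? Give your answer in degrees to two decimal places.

θ_B ≈ 32.89°

sin θ_c = n₂/n₁, so n₂/n₁ = sin 40.29° = 0.6467.
Brewster: tan θ_B = n₂/n₁ = 0.6467.
θ_B = arctan(0.6467) = 32.89°.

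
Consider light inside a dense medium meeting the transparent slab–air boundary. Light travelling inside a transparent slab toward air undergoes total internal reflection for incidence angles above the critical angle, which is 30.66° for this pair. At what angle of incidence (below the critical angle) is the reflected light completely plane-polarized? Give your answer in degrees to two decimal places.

θ_B ≈ 27.02°

At the critical angle sin θ_c = n₂/n₁, giving n₂/n₁ = sin 30.66° = 0.5099.
Then tan θ_B = n₂/n₁ = 0.5099, so θ_B = arctan 0.5099 = 27.02°.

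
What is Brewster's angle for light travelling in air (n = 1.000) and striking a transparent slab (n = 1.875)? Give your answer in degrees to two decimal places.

θ_B ≈ 61.93°

Here n₂/n₁ = 1.875/1.000 = 1.8750, and Brewster's law gives tan θ_B = n₂/n₁.
θ_B = arctan(1.8750) = 61.93°.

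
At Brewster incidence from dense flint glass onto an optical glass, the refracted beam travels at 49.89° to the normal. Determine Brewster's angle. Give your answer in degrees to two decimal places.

Since the reflected and refracted rays are at right angles at the polarizing angle, θ_B + θ_t = 90°.
θ_B = 90° − 49.89° = 40.11°.

θ_B ≈ 40.11°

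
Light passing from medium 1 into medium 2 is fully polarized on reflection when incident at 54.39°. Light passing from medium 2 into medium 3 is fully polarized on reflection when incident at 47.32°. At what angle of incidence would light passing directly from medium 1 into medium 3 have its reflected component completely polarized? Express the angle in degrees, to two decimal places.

n₂/n₁ = tan 54.39° = 1.3963 and n₃/n₂ = tan 47.32° = 1.0844.
n₃/n₁ = 1.5142. Then tan θ_B(1→3) = n₃/n₁, so θ_B(1→3) = arctan(1.5142) = 56.56°.

θ_B ≈ 56.56°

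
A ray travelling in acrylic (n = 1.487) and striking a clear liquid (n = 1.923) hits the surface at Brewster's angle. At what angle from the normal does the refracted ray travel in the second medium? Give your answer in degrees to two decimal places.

θ_t ≈ 37.71°

First find Brewster's angle: tan θ_B = 1.923/1.487 = 1.2932, giving θ_B = 52.29°.
Since θ_B + θ_t = 90° at Brewster incidence, θ_t = 90° − 52.29° = 37.71°.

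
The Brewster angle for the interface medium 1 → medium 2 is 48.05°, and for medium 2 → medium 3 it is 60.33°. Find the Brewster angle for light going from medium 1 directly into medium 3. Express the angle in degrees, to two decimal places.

θ_B ≈ 62.88°

Each Brewster angle gives a ratio: n₂/n₁ = tan 48.05° = 1.1126, n₃/n₂ = tan 60.33° = 1.7553.
So n₃/n₁ = (n₂/n₁)(n₃/n₂) = 1.1126 × 1.7553 = 1.9529.
θ_B(1→3) = arctan(1.9529) = 62.88°.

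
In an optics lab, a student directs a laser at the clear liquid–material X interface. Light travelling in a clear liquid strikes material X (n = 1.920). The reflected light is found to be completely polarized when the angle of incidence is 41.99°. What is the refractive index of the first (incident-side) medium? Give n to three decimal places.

n ≈ 2.133

Full polarization of the reflected beam means tan θ_B = n₂/n₁, where n₁ is the incident medium (a clear liquid).
n₁ = n₂ / tan θ_B = 1.920 / tan 41.99° = 2.133.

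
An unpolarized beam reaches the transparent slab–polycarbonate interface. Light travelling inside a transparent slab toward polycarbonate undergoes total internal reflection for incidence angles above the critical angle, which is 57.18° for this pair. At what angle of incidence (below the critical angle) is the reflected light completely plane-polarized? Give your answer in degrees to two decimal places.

θ_B ≈ 40.04°

n₂/n₁ = sin θ_c = sin 57.18° = 0.8404.
tan θ_B equals the same ratio, so θ_B = arctan(0.8404) = 40.04°.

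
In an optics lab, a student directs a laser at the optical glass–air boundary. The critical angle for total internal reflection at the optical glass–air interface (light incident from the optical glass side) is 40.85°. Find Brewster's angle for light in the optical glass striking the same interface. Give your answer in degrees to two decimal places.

θ_B ≈ 33.19°

At the critical angle sin θ_c = n₂/n₁, giving n₂/n₁ = sin 40.85° = 0.6541.
Then tan θ_B = n₂/n₁ = 0.6541, so θ_B = arctan 0.6541 = 33.19°.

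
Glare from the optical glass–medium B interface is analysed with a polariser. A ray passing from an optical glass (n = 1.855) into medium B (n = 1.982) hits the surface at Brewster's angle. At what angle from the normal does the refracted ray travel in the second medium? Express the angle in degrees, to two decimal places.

θ_t ≈ 43.10°

tan θ_B = n₂/n₁ = 1.982/1.855 = 1.0685, so θ_B = 46.90°.
Since θ_B + θ_t = 90° at Brewster incidence, θ_t = 90° − 46.90° = 43.10°.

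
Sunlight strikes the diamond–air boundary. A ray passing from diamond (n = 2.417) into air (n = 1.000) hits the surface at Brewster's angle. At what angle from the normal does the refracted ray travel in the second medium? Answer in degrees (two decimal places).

θ_t ≈ 67.52°

θ_B = arctan(n₂/n₁) = arctan(1.000/2.417) = 22.48°.
Since θ_B + θ_t = 90° at Brewster incidence, θ_t = 90° − 22.48° = 67.52°.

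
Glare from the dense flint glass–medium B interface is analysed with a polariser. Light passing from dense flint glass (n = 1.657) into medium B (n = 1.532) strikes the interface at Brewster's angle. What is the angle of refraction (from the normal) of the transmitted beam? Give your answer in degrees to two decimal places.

θ_t ≈ 47.24°

θ_B = arctan(n₂/n₁) = arctan(1.532/1.657) = 42.76°.
Since θ_B + θ_t = 90° at Brewster incidence, θ_t = 90° − 42.76° = 47.24°.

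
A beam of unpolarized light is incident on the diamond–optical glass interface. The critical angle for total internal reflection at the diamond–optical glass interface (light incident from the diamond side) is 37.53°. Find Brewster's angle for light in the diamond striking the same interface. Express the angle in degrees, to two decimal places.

θ_B ≈ 31.35°

sin θ_c = n₂/n₁, so n₂/n₁ = sin 37.53° = 0.6092.
Brewster: tan θ_B = n₂/n₁ = 0.6092.
θ_B = arctan(0.6092) = 31.35°.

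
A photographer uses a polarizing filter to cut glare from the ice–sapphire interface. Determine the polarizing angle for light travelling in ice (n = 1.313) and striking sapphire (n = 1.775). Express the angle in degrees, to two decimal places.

At Brewster's angle the reflected and refracted rays are perpendicular, which with Snell's law gives tan θ_B = n₂/n₁.
Brewster's condition: tan θ_B = n₂/n₁ = 1.775/1.313 = 1.3519. Taking the arctangent, θ_B = 53.51°.

θ_B ≈ 53.51°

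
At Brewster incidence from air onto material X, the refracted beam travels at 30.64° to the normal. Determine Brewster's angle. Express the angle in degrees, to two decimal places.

θ_B ≈ 59.36°

Brewster's condition makes the reflected and refracted beams perpendicular: θ_B + θ_t = 90°.
θ_B = 90° − 30.64° = 59.36°.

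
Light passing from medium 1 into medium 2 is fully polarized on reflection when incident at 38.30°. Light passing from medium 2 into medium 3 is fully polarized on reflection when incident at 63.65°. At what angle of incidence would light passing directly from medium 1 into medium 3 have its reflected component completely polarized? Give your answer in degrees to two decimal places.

θ_B ≈ 57.90°

tan θ_B(1→2) = n₂/n₁ = tan 38.30° = 0.7898.
tan θ_B(2→3) = n₃/n₂ = tan 63.65° = 2.0189.
So n₃/n₁ = (n₂/n₁)(n₃/n₂) = 0.7898 × 2.0189 = 1.5944.
θ_B(1→3) = arctan(1.5944) = 57.90°.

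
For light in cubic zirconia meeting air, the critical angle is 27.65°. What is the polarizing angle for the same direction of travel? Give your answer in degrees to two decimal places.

θ_B ≈ 24.89°

At the critical angle sin θ_c = n₂/n₁, giving n₂/n₁ = sin 27.65° = 0.4641.
Then tan θ_B = n₂/n₁ = 0.4641, so θ_B = arctan 0.4641 = 24.89°.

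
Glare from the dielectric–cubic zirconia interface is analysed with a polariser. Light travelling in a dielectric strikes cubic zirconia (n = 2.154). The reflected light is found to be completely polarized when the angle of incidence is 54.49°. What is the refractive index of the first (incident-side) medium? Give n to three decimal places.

n ≈ 1.537

Full polarization of the reflected beam means tan θ_B = n₂/n₁, where n₁ is the incident medium (a dielectric).
n₁ = n₂ / tan θ_B = 2.154 / tan 54.49° = 1.537.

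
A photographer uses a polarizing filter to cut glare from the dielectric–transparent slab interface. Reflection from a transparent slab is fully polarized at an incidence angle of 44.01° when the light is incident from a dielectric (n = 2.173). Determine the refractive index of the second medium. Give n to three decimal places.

n ≈ 2.099

Full polarization of the reflected beam means tan θ_B = n₂/n₁, where n₁ is the incident medium (a dielectric).
n₂ = n₁ tan θ_B = 2.173 × tan 44.01° = 2.099.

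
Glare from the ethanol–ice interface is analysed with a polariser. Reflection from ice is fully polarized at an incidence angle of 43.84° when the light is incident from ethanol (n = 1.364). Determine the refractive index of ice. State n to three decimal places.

n ≈ 1.310

At the Brewster angle, tan θ_B = n₂/n₁ with n₁ on the incident side (ethanol) and n₂ on the transmitted side (ice).
n₂ = n₁ tan θ_B = 1.364 × tan 43.84° = 1.310.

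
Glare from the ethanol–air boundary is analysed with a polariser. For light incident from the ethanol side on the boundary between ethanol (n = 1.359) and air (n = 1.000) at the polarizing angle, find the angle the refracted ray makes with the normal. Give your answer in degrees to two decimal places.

θ_t ≈ 53.65°

tan θ_B = n₂/n₁ = 1.000/1.359 = 0.7358, so θ_B = 36.35°.
Since θ_B + θ_t = 90° at Brewster incidence, θ_t = 90° − 36.35° = 53.65°.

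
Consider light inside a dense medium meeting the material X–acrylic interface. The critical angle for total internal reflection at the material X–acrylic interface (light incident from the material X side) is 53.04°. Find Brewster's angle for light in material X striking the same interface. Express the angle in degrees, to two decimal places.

sin θ_c = n₂/n₁, so n₂/n₁ = sin 53.04° = 0.7991.
Brewster: tan θ_B = n₂/n₁ = 0.7991.
θ_B = arctan(0.7991) = 38.63°.

θ_B ≈ 38.63°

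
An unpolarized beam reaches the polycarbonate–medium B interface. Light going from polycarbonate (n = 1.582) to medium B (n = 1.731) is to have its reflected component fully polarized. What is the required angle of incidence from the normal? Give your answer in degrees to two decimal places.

Here n₂/n₁ = 1.731/1.582 = 1.0942, and Brewster's law gives tan θ_B = n₂/n₁.
θ_B = arctan(1.0942) = 47.58°.

θ_B ≈ 47.58°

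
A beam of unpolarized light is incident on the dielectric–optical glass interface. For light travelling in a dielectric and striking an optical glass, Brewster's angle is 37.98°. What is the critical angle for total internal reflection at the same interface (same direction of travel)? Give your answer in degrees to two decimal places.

From Brewster, n₂/n₁ = tan θ_B = tan 37.98° = 0.7807.
Then sin θ_c = n₂/n₁ = 0.7807, so θ_c = arcsin 0.7807 = 51.33°.

θ_c ≈ 51.33°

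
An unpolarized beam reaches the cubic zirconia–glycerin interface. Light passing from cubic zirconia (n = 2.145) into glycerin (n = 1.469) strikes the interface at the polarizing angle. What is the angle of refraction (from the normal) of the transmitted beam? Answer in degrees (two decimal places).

tan θ_B = n₂/n₁ = 1.469/2.145 = 0.6848, so θ_B = 34.41°.
Since θ_B + θ_t = 90° at Brewster incidence, θ_t = 90° − 34.41° = 55.59°.

θ_t ≈ 55.59°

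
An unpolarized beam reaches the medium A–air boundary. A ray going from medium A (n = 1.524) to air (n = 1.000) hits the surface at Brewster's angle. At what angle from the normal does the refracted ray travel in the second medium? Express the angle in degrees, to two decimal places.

θ_t ≈ 56.73°

First find Brewster's angle: tan θ_B = 1.000/1.524 = 0.6562, giving θ_B = 33.27°.
Since θ_B + θ_t = 90° at Brewster incidence, θ_t = 90° − 33.27° = 56.73°.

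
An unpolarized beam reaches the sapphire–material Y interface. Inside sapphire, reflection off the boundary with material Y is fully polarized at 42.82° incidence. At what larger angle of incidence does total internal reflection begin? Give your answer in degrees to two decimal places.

tan θ_B = n₂/n₁ = tan 42.82° = 0.9267.
Total internal reflection: sin θ_c = n₂/n₁ = 0.9267.
θ_c = arcsin(0.9267) = 67.92°.

θ_c ≈ 67.92°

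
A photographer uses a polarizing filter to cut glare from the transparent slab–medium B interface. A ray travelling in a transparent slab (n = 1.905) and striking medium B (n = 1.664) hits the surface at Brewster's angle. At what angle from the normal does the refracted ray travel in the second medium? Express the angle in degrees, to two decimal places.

θ_B = arctan(n₂/n₁) = arctan(1.664/1.905) = 41.14°.
Since θ_B + θ_t = 90° at Brewster incidence, θ_t = 90° − 41.14° = 48.86°.

θ_t ≈ 48.86°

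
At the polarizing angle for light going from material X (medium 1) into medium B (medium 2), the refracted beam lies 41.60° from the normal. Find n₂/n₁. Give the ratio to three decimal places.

n₂/n₁ ≈ 1.126

At Brewster incidence θ_B = 90° − θ_t = 90° − 41.60° = 48.40°.
tan θ_B = n₂/n₁, so n₂/n₁ = tan 48.40° = 1.126.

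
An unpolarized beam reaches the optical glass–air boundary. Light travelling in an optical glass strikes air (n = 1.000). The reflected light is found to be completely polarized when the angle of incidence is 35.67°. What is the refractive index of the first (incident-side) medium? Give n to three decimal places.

Brewster's law: tan θ_B = n₂/n₁ (light incident in an optical glass, refracted into air).
n₁ = n₂ / tan θ_B = 1.000 / tan 35.67° = 1.393.

n ≈ 1.393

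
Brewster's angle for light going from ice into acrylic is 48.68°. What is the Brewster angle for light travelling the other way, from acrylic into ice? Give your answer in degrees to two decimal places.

θ_B' ≈ 41.32°

tan θ_B' = n₁/n₂ = 1/tan θ_B, so θ_B' = 90° − θ_B.
θ_B' = 90° − 48.68° = 41.32°.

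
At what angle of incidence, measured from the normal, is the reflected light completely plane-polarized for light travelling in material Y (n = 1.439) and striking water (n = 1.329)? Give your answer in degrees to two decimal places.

θ_B ≈ 42.72°

tan θ_B = n₂/n₁ = 1.329/1.439 = 0.9236.
So θ_B = arctan 0.9236 = 42.72°.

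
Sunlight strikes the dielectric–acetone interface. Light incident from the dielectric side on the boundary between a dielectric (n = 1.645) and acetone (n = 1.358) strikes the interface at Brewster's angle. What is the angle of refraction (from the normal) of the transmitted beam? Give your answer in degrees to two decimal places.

First find Brewster's angle: tan θ_B = 1.358/1.645 = 0.8255, giving θ_B = 39.54°.
At Brewster's angle the reflected and refracted rays are perpendicular, so θ_t = 90° − θ_B = 90° − 39.54° = 50.46°.

θ_t ≈ 50.46°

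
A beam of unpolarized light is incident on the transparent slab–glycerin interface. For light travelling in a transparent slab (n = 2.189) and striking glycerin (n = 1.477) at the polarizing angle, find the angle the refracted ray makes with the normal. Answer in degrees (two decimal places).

θ_t ≈ 55.99°

First find Brewster's angle: tan θ_B = 1.477/2.189 = 0.6747, giving θ_B = 34.01°.
Since θ_B + θ_t = 90° at Brewster incidence, θ_t = 90° − 34.01° = 55.99°.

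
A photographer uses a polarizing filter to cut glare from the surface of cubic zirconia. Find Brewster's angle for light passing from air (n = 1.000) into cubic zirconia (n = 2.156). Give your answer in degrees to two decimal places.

θ_B ≈ 65.12°

Here n₂/n₁ = 2.156/1.000 = 2.1560, and Brewster's law gives tan θ_B = n₂/n₁.
θ_B = arctan(2.1560) = 65.12°.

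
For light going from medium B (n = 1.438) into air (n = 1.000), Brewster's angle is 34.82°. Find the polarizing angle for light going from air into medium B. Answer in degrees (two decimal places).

tan θ_B' = n₁/n₂ = 1/tan θ_B, so θ_B' = 90° − θ_B.
θ_B' = 90° − 34.82° = 55.18°.

θ_B' ≈ 55.18°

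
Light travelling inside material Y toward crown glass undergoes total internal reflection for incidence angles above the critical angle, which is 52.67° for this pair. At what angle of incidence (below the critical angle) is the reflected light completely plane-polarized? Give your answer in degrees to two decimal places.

θ_B ≈ 38.49°

At the critical angle sin θ_c = n₂/n₁, giving n₂/n₁ = sin 52.67° = 0.7952.
Then tan θ_B = n₂/n₁ = 0.7952, so θ_B = arctan 0.7952 = 38.49°.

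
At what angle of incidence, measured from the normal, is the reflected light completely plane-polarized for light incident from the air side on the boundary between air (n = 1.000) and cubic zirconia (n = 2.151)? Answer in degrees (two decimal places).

Here n₂/n₁ = 2.151/1.000 = 2.1510, and Brewster's law gives tan θ_B = n₂/n₁.
θ_B = arctan(2.1510) = 65.07°.

θ_B ≈ 65.07°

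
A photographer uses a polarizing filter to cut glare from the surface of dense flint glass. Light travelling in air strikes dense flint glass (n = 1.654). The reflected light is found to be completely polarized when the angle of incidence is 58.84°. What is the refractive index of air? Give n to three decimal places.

n ≈ 1.000

At Brewster's angle, tan θ_B = n₂/n₁ with n₁ on the incident side (air) and n₂ on the transmitted side (dense flint glass).
n₁ = n₂ / tan θ_B = 1.654 / tan 58.84° = 1.000.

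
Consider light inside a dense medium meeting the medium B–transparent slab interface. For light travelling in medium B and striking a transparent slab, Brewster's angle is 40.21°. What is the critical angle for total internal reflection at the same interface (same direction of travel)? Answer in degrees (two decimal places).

From Brewster, n₂/n₁ = tan θ_B = tan 40.21° = 0.8454.
Then sin θ_c = n₂/n₁ = 0.8454, so θ_c = arcsin 0.8454 = 57.71°.

θ_c ≈ 57.71°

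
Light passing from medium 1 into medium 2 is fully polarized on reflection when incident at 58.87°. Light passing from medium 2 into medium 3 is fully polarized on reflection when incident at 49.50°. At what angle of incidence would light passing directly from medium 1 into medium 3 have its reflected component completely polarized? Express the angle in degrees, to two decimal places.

θ_B ≈ 62.71°

n₂/n₁ = tan 58.87° = 1.6558 and n₃/n₂ = tan 49.50° = 1.1708.
Multiplying, n₃/n₁ = 1.6558 × 1.1708 = 1.9386, and θ_B(1→3) = arctan 1.9386 = 62.71°.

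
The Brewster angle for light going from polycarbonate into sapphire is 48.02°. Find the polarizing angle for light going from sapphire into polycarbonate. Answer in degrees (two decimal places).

θ_B' ≈ 41.98°

Reversing the direction swaps n₁ and n₂, so tan θ_B' = 1/tan θ_B and θ_B' = 90° − θ_B.
Hence θ_B' = 90° − 48.02° = 41.98°.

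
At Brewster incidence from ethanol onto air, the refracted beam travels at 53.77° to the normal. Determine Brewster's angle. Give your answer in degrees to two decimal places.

Brewster's condition makes the reflected and refracted beams perpendicular: θ_B + θ_t = 90°.
θ_B = 90° − 53.77° = 36.23°.

θ_B ≈ 36.23°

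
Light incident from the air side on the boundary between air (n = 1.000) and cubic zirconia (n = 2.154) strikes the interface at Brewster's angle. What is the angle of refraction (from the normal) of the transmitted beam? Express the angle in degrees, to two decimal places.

tan θ_B = n₂/n₁ = 2.154/1.000 = 2.1540, so θ_B = 65.10°.
At Brewster's angle the reflected and refracted rays are perpendicular, so θ_t = 90° − θ_B = 90° − 65.10° = 24.90°.

θ_t ≈ 24.90°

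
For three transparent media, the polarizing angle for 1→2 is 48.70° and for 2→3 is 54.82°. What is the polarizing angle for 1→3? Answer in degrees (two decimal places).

θ_B ≈ 58.23°

Each Brewster angle gives a ratio: n₂/n₁ = tan 48.70° = 1.1383, n₃/n₂ = tan 54.82° = 1.4186.
So n₃/n₁ = (n₂/n₁)(n₃/n₂) = 1.1383 × 1.4186 = 1.6148.
θ_B(1→3) = arctan(1.6148) = 58.23°.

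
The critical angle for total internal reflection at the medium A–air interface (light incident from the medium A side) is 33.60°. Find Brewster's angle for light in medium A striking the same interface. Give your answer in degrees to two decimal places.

θ_B ≈ 28.96°

At the critical angle sin θ_c = n₂/n₁, giving n₂/n₁ = sin 33.60° = 0.5534.
Then tan θ_B = n₂/n₁ = 0.5534, so θ_B = arctan 0.5534 = 28.96°.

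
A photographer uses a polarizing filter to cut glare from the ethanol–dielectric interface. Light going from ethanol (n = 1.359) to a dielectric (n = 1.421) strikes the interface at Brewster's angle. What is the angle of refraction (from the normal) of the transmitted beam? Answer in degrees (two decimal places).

tan θ_B = n₂/n₁ = 1.421/1.359 = 1.0456, so θ_B = 46.28°.
Since θ_B + θ_t = 90° at Brewster incidence, θ_t = 90° − 46.28° = 43.72°.

θ_t ≈ 43.72°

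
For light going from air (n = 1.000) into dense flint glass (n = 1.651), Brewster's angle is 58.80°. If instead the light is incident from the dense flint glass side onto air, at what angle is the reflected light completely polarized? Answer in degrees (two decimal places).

tan θ_B' = n₁/n₂ = 1/tan θ_B, so θ_B' = 90° − θ_B.
θ_B' = 90° − 58.80° = 31.20°.

θ_B' ≈ 31.20°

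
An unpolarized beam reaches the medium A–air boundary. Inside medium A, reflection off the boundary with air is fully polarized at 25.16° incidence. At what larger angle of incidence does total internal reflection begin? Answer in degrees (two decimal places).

From Brewster, n₂/n₁ = tan θ_B = tan 25.16° = 0.4697.
Then sin θ_c = n₂/n₁ = 0.4697, so θ_c = arcsin 0.4697 = 28.02°.

θ_c ≈ 28.02°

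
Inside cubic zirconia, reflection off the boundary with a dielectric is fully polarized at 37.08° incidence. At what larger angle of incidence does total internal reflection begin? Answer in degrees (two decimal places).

θ_c ≈ 49.09°

n₂/n₁ = tan 37.08° = 0.7557; the critical angle satisfies sin θ_c = n₂/n₁.
θ_c = arcsin(0.7557) = 49.09°.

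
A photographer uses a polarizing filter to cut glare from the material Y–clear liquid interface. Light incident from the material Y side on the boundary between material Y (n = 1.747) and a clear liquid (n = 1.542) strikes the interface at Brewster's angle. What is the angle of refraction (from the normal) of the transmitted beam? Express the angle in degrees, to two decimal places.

tan θ_B = n₂/n₁ = 1.542/1.747 = 0.8827, so θ_B = 41.43°.
At Brewster's angle the reflected and refracted rays are perpendicular, so θ_t = 90° − θ_B = 90° − 41.43° = 48.57°.

θ_t ≈ 48.57°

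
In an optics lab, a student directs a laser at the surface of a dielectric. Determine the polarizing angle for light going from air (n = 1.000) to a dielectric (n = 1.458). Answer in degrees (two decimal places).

At Brewster's angle the reflected and refracted rays are perpendicular, which with Snell's law gives tan θ_B = n₂/n₁.
Here n₂/n₁ = 1.458/1.000 = 1.4580, and Brewster's law gives tan θ_B = n₂/n₁. Taking the arctangent, θ_B = 55.55°.

θ_B ≈ 55.55°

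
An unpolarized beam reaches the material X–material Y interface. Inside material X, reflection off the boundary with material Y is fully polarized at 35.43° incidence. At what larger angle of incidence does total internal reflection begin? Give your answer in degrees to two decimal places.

From Brewster, n₂/n₁ = tan θ_B = tan 35.43° = 0.7115.
Then sin θ_c = n₂/n₁ = 0.7115, so θ_c = arcsin 0.7115 = 45.35°.

θ_c ≈ 45.35°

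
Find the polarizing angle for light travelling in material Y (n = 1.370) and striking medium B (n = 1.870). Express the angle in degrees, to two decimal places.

Here n₂/n₁ = 1.870/1.370 = 1.3650, and Brewster's law gives tan θ_B = n₂/n₁. Taking the arctangent, θ_B = 53.77°.

θ_B ≈ 53.77°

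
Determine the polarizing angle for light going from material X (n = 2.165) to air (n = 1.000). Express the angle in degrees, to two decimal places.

tan θ_B = n₂/n₁ = 1.000/2.165 = 0.4619.
So θ_B = arctan 0.4619 = 24.79°.

θ_B ≈ 24.79°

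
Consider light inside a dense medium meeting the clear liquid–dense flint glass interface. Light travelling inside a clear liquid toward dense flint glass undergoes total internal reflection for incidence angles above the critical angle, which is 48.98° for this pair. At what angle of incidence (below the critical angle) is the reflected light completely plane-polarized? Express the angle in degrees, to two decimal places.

sin θ_c = n₂/n₁, so n₂/n₁ = sin 48.98° = 0.7545.
Brewster: tan θ_B = n₂/n₁ = 0.7545.
θ_B = arctan(0.7545) = 37.03°.

θ_B ≈ 37.03°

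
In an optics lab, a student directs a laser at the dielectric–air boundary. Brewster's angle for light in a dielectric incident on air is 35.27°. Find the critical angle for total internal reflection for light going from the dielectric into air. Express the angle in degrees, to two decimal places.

From Brewster, n₂/n₁ = tan θ_B = tan 35.27° = 0.7073.
Then sin θ_c = n₂/n₁ = 0.7073, so θ_c = arcsin 0.7073 = 45.01°.

θ_c ≈ 45.01°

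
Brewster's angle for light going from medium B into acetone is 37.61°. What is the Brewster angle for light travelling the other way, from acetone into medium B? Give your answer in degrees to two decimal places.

tan θ_B' = n₁/n₂ = 1/tan θ_B, so θ_B' = 90° − θ_B.
θ_B' = 90° − 37.61° = 52.39°.

θ_B' ≈ 52.39°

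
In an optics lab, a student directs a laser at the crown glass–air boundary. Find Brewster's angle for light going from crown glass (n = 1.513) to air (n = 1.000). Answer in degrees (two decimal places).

θ_B ≈ 33.46°

Brewster's condition: tan θ_B = n₂/n₁ = 1.000/1.513 = 0.6609.
θ_B = arctan(0.6609) = 33.46°.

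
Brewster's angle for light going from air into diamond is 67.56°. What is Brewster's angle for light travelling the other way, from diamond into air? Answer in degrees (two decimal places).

The two Brewster angles are complementary: θ_B' = 90° − θ_B = 90° − 67.56° = 22.44°.

θ_B' ≈ 22.44°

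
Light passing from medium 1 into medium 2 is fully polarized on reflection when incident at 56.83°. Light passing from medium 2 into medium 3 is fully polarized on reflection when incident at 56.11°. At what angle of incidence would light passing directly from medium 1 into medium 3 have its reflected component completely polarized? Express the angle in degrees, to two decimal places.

θ_B ≈ 66.30°

tan θ_B(1→2) = n₂/n₁ = tan 56.83° = 1.5299.
tan θ_B(2→3) = n₃/n₂ = tan 56.11° = 1.4887.
n₃/n₁ = 2.2776. Then tan θ_B(1→3) = n₃/n₁, so θ_B(1→3) = arctan(2.2776) = 66.30°.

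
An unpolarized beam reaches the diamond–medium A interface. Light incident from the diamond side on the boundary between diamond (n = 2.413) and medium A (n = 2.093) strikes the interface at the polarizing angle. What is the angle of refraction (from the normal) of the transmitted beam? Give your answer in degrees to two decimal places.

θ_t ≈ 49.06°

θ_B = arctan(n₂/n₁) = arctan(2.093/2.413) = 40.94°.
At Brewster's angle the reflected and refracted rays are perpendicular, so θ_t = 90° − θ_B = 90° − 40.94° = 49.06°.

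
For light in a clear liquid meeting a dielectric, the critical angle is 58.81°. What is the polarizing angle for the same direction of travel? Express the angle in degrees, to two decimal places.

n₂/n₁ = sin θ_c = sin 58.81° = 0.8555.
tan θ_B equals the same ratio, so θ_B = arctan(0.8555) = 40.55°.

θ_B ≈ 40.55°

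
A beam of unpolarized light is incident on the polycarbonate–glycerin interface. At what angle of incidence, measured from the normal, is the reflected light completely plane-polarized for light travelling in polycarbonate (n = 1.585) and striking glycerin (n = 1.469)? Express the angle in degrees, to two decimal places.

θ_B ≈ 42.82°

Brewster's condition: tan θ_B = n₂/n₁ = 1.469/1.585 = 0.9268. Taking the arctangent, θ_B = 42.82°.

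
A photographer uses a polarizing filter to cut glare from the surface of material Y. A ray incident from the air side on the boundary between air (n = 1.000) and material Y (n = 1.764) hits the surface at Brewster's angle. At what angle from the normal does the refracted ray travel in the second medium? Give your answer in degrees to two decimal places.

tan θ_B = n₂/n₁ = 1.764/1.000 = 1.7640, so θ_B = 60.45°.
Since θ_B + θ_t = 90° at Brewster incidence, θ_t = 90° − 60.45° = 29.55°.

θ_t ≈ 29.55°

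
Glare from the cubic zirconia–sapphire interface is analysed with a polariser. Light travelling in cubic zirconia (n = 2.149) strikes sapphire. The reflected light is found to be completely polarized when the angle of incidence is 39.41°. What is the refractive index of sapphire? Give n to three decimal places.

n ≈ 1.766

At Brewster's angle, tan θ_B = n₂/n₁ with n₁ on the incident side (cubic zirconia) and n₂ on the transmitted side (sapphire).
n₂ = n₁ tan θ_B = 2.149 × tan 39.41° = 1.766.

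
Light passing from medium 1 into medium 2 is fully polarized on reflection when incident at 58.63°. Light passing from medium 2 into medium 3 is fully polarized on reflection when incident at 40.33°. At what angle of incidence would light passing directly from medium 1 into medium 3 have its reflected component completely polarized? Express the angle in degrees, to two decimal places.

θ_B ≈ 54.32°

n₂/n₁ = tan 58.63° = 1.6402 and n₃/n₂ = tan 40.33° = 0.8490.
Multiplying, n₃/n₁ = 1.6402 × 0.8490 = 1.3925, and θ_B(1→3) = arctan 1.3925 = 54.32°.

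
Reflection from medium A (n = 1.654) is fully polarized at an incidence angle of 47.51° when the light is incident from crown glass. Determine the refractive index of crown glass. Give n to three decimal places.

At the polarizing angle, tan θ_B = n₂/n₁ with n₁ on the incident side (crown glass) and n₂ on the transmitted side (medium A).
n₁ = n₂ / tan θ_B = 1.654 / tan 47.51° = 1.515.

n ≈ 1.515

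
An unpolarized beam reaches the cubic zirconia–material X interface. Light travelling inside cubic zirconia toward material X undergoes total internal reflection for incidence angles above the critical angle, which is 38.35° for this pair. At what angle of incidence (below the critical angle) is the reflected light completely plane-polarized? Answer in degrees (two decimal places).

At the critical angle sin θ_c = n₂/n₁, giving n₂/n₁ = sin 38.35° = 0.6205.
Then tan θ_B = n₂/n₁ = 0.6205, so θ_B = arctan 0.6205 = 31.82°.

θ_B ≈ 31.82°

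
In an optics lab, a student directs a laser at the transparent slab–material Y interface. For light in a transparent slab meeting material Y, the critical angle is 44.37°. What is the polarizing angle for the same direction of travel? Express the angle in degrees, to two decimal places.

sin θ_c = n₂/n₁, so n₂/n₁ = sin 44.37° = 0.6993.
Brewster: tan θ_B = n₂/n₁ = 0.6993.
θ_B = arctan(0.6993) = 34.96°.

θ_B ≈ 34.96°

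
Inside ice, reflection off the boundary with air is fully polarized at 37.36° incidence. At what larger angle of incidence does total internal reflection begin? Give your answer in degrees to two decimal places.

From Brewster, n₂/n₁ = tan θ_B = tan 37.36° = 0.7635.
Then sin θ_c = n₂/n₁ = 0.7635, so θ_c = arcsin 0.7635 = 49.77°.

θ_c ≈ 49.77°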